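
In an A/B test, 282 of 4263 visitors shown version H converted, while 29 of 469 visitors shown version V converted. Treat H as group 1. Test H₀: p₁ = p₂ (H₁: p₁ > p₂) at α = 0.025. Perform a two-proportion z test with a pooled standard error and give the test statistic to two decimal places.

p̂₁ = 282/4263 ≈ 0.0662, p̂₂ = 29/469 ≈ 0.0618.
Pooled p̂ = (282+29)/(4263+469) = 311/4732 = 0.0657.
SE = √(p̂(1−p̂)(1/n₁+1/n₂)) = √(0.0657·0.9343·0.00236677) = √(0.000145328) = 0.0121.
z = (0.0662 − 0.0618)/0.0121 = 0.0044/0.0121 = 0.36.
p-value = P(Z > 0.358) ≈ 0.3601. With α = 0.025, fail to reject H₀.

z = 0.36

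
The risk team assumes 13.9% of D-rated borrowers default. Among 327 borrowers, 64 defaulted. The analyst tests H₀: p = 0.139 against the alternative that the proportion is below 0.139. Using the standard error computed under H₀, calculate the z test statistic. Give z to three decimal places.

z = 2.965

p̂ = 64/327 = 0.19572.
Under H₀, SE = √(0.139·0.861/327) = √(0.000365991) = 0.01913.
z = (0.19572 − 0.139)/0.01913 = 0.05672/0.01913 = 2.965.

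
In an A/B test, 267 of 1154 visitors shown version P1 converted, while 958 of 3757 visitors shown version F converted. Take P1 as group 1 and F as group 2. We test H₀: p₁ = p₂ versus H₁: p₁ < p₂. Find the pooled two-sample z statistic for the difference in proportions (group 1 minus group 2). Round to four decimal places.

z = -1.6221

p̂₁ = 267/1154 ≈ 0.231369, p̂₂ = 958/3757 ≈ 0.254991.
Pooled p̂ = (267+958)/(1154+3757) = 1225/4911 = 0.249440.
SE = √(p̂(1−p̂)(1/n₁+1/n₂)) = √(0.249440·0.750560·0.00113272) = √(0.000212068) = 0.014563.
z = (0.231369 − 0.254991)/0.014563 = -0.023622/0.014563 = -1.6221.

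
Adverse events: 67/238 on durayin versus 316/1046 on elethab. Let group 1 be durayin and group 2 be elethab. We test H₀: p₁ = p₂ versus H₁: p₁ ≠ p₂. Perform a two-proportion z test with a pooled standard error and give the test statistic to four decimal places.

z = -0.6267

p̂₁ = 67/238 = 0.281513, p̂₂ = 316/1046 = 0.302103.
Pooled p̂ = (67+316)/(238+1046) = 383/1284 = 0.298287.
SE = √(p̂(1−p̂)(1/n₁+1/n₂)) = √(0.298287·0.701713·0.0051577) = √(0.00107957) = 0.032857.
z = (0.281513 − 0.302103)/0.032857 = -0.020590/0.032857 = -0.6267.
Two-sided p-value ≈ 2·Φ(−0.627) = 0.5309.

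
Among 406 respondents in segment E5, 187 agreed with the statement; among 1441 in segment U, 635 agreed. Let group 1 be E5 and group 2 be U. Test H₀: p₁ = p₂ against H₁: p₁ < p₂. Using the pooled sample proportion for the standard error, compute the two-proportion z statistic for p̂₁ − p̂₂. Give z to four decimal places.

p̂₁ = 187/406 = 0.460591, p̂₂ = 635/1441 = 0.440666.
Pooled p̂ = (187+635)/(406+1441) = 822/1847 = 0.445046.
SE = √(0.24698 × 0.00315702) = 0.027923.
z = (0.460591 − 0.440666)/0.027923 = 0.019925/0.027923 = 0.7136.
p-value = P(Z < 0.714) ≈ 0.7622.

z = 0.7136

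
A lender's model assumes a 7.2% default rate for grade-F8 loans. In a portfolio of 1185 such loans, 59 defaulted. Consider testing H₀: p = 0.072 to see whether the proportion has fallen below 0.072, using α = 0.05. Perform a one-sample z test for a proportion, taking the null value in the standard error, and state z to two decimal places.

p̂ = 59/1185 = 0.0498.
Standard error under H₀: √(0.072×0.928/1185) = 0.0075.
z = (0.0498 − 0.072)/0.0075 = -0.0222/0.0075 = -2.96.
p-value = P(Z < -2.958) ≈ 0.0015. With α = 0.05, reject H₀.

z = -2.96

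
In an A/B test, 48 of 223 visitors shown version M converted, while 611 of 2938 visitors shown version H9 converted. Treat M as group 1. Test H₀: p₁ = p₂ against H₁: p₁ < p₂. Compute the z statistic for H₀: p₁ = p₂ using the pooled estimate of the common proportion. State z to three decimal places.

p̂₁ = 48/223 ≈ 0.21525, p̂₂ = 611/2938 ≈ 0.20796.
Pooled p̂ = (48+611)/(223+2938) = 659/3161 = 0.20848.
SE = √(0.165015 × 0.00482467) = 0.02822.
z = (0.21525 − 0.20796)/0.02822 = 0.00729/0.02822 = 0.258.
p-value = P(Z < 0.258) ≈ 0.6018.

z = 0.258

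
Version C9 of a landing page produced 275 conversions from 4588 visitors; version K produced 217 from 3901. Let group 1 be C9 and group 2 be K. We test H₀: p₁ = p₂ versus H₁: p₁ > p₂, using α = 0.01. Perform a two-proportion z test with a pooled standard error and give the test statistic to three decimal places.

z = 0.847

p̂₁ = 275/4588 = 0.05994, p̂₂ = 217/3901 = 0.05563.
Pooled p̂ = (275+217)/(4588+3901) = 492/8489 = 0.05796.
SE = √(0.0545983 × 0.000474304) = 0.00509.
z = (0.05994 − 0.05563)/0.00509 = 0.00431/0.00509 = 0.847.
p-value = P(Z > 0.847) ≈ 0.1984, so at α = 0.01 we fail to reject H₀.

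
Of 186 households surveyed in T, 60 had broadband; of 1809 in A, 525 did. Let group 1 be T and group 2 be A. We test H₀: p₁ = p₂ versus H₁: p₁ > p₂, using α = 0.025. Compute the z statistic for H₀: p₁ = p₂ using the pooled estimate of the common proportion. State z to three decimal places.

p̂₁ = 60/186 = 0.32258, p̂₂ = 525/1809 = 0.29022.
Pooled p̂ = (60+525)/(186+1809) = 585/1995 = 0.29323.
SE = √(p̂(1−p̂)(1/n₁+1/n₂)) = √(0.29323·0.70677·0.00592914) = √(0.0012288) = 0.03505.
z = (0.32258 − 0.29022)/0.03505 = 0.03236/0.03505 = 0.923.
p-value = P(Z > 0.923) ≈ 0.1779. With α = 0.025, fail to reject H₀.

z = 0.923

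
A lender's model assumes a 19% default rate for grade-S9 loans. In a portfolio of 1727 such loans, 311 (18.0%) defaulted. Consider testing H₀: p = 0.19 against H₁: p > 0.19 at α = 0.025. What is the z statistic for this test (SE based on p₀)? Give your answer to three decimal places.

p̂ = 311/1727 ≈ 0.18008.
Under H₀, SE = √(0.19·0.81/1727) = √(8.91141e-05) = 0.00944.
z = (0.18008 − 0.19)/0.00944 = -0.00992/0.00944 = -1.051.
p-value = P(Z > -1.051) ≈ 0.8533. With α = 0.025, fail to reject H₀.

z = -1.051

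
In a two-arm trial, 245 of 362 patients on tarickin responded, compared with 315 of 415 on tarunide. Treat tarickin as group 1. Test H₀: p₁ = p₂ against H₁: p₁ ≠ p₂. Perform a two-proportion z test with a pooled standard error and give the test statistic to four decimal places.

z = -2.5489

p̂₁ = 245/362 = 0.676796, p̂₂ = 315/415 = 0.759036.
Pooled p̂ = (245+315)/(362+415) = 560/777 = 0.720721.
SE = √(0.201282 × 0.00517207) = 0.032265.
z = (0.676796 − 0.759036)/0.032265 = -0.082240/0.032265 = -2.5489.
p-value = 2·P(Z > 2.549) ≈ 0.0108.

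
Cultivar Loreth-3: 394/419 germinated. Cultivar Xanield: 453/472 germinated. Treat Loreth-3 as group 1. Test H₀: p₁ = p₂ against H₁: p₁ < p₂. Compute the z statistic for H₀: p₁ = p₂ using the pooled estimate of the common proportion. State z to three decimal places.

z = -1.335

p̂₁ = 394/419 ≈ 0.940334, p̂₂ = 453/472 ≈ 0.959746.
Pooled p̂ = (394+453)/(419+472) = 847/891 = 0.950617.
SE = √(0.0469441 × 0.00450528) = 0.014543.
z = (0.940334 − 0.959746)/0.014543 = -0.019412/0.014543 = -1.335.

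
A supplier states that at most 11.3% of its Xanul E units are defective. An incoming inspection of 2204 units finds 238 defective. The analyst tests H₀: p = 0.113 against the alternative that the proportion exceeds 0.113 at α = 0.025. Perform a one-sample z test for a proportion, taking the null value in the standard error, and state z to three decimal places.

z = -0.744

p̂ = 238/2204 ≈ 0.107985.
SE = √(p₀(1−p₀)/n) = √(0.10023/2204) = 0.006744.
z = (0.107985 − 0.113)/0.006744 = -0.005015/0.006744 = -0.744.
p-value = P(Z > -0.744) ≈ 0.7714, so at α = 0.025 we fail to reject H₀.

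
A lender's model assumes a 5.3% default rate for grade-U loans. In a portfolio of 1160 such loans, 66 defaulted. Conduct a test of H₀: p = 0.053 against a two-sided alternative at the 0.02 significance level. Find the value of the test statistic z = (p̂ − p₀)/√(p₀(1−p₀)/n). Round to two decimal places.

z = 0.59

p̂ = 66/1160 ≈ 0.0569.
Standard error under H₀: √(0.053×0.947/1160) = 0.0066.
z = (0.0569 − 0.053)/0.0066 = 0.0039/0.0066 = 0.59.
p-value = 2·P(Z > 0.592) ≈ 0.5536, so at α = 0.02 we fail to reject H₀.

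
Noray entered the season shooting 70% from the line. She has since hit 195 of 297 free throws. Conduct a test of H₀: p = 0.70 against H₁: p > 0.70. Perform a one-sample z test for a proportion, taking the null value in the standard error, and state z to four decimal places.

p̂ = 195/297 ≈ 0.656566.
Under H₀, SE = √(0.7·0.3/297) = √(0.000707071) = 0.026591.
z = (0.656566 − 0.7)/0.026591 = -0.043434/0.026591 = -1.6334.
p-value = P(Z > -1.633) ≈ 0.9488.

z = -1.6334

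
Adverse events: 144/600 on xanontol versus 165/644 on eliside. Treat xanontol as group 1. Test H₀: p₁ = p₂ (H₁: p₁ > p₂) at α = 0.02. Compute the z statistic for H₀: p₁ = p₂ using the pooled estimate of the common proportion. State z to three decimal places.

z = -0.661

p̂₁ = 144/600 = 0.24000, p̂₂ = 165/644 = 0.25621.
Pooled p̂ = (144+165)/(600+644) = 309/1244 = 0.24839.
SE = √(0.186694 × 0.00321946) = 0.02452.
z = (0.24000 − 0.25621)/0.02452 = -0.01621/0.02452 = -0.661.
p-value = P(Z > -0.661) ≈ 0.7458, so at α = 0.02 we fail to reject H₀.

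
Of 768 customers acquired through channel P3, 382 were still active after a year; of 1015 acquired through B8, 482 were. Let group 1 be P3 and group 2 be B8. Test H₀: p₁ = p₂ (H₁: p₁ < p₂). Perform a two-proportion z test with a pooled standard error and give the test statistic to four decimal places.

z = 0.9422

p̂₁ = 382/768 = 0.4973958, p̂₂ = 482/1015 = 0.4748768.
Pooled p̂ = (382+482)/(768+1015) = 864/1783 = 0.4845766.
SE = √(p̂(1−p̂)(1/n₁+1/n₂)) = √(0.4845766·0.5154234·0.00228731) = √(0.000571282) = 0.0239015.
z = (0.4973958 − 0.4748768)/0.0239015 = 0.0225190/0.0239015 = 0.9422.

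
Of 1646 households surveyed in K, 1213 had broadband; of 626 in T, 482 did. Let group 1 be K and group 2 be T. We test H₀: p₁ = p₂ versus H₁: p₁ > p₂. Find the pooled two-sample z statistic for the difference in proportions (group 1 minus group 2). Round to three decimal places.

p̂₁ = 1213/1646 ≈ 0.73694, p̂₂ = 482/626 ≈ 0.76997.
Pooled p̂ = (1213+482)/(1646+626) = 1695/2272 = 0.74604.
SE = √(p̂(1−p̂)(1/n₁+1/n₂)) = √(0.74604·0.25396·0.00220498) = √(0.000417766) = 0.02044.
z = (0.73694 − 0.76997)/0.02044 = -0.03303/0.02044 = -1.616.
p-value = P(Z > -1.616) ≈ 0.9470.

z = -1.616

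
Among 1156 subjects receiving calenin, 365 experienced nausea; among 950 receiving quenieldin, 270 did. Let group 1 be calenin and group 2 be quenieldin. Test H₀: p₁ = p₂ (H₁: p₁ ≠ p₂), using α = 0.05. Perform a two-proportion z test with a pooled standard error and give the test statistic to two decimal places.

z = 1.57

p̂₁ = 365/1156 = 0.3157, p̂₂ = 270/950 = 0.2842.
Pooled p̂ = (365+270)/(1156+950) = 635/2106 = 0.3015.
SE = √(0.210605 × 0.00191768) = 0.0201.
z = (0.3157 − 0.2842)/0.0201 = 0.0315/0.0201 = 1.57.
p-value = 2·P(Z > 1.569) ≈ 0.1166. With α = 0.05, fail to reject H₀.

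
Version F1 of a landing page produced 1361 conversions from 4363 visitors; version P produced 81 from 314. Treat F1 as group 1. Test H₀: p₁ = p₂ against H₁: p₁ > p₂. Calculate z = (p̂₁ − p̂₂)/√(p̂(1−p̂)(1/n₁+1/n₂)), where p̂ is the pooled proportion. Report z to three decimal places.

z = 2.001

p̂₁ = 1361/4363 = 0.31194, p̂₂ = 81/314 = 0.25796.
Pooled p̂ = (1361+81)/(4363+314) = 1442/4677 = 0.30832.
SE = √(0.213258 × 0.00341391) = 0.02698.
z = (0.31194 − 0.25796)/0.02698 = 0.05398/0.02698 = 2.001.
p-value = P(Z > 2.001) ≈ 0.0227.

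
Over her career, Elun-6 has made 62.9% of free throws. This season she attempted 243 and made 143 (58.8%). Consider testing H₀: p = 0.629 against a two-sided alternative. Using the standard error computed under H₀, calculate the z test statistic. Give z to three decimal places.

p̂ = 143/243 = 0.58848.
Standard error under H₀: √(0.629×0.371/243) = 0.03099.
z = (0.58848 − 0.629)/0.03099 = -0.04052/0.03099 = -1.308.
p-value = 2·P(Z > 1.308) ≈ 0.1910.

z = -1.308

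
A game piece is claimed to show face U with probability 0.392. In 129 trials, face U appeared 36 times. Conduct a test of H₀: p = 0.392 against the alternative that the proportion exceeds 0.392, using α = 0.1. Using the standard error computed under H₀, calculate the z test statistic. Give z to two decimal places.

z = -2.63

p̂ = 36/129 = 0.2791.
SE = √(p₀(1−p₀)/n) = √(0.23834/129) = 0.0430.
z = (0.2791 − 0.392)/0.0430 = -0.1129/0.0430 = -2.63.
p-value = P(Z > -2.627) ≈ 0.9957; since p > α = 0.1, fail to reject H₀.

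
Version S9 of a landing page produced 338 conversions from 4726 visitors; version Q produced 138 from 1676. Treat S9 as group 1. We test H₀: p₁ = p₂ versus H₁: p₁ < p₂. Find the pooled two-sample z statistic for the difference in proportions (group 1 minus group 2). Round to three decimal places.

z = -1.451

p̂₁ = 338/4726 = 0.071519, p̂₂ = 138/1676 = 0.082339.
Pooled p̂ = (338+138)/(4726+1676) = 476/6402 = 0.074352.
SE = √(p̂(1−p̂)(1/n₁+1/n₂)) = √(0.074352·0.925648·0.000808254) = √(5.56269e-05) = 0.007458.
z = (0.071519 − 0.082339)/0.007458 = -0.010820/0.007458 = -1.451.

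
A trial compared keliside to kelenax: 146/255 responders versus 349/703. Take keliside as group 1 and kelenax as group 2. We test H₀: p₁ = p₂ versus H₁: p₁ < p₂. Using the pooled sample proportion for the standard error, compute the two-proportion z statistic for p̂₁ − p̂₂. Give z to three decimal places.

p̂₁ = 146/255 ≈ 0.57255, p̂₂ = 349/703 ≈ 0.49644.
Pooled p̂ = (146+349)/(255+703) = 495/958 = 0.51670.
SE = √(0.249721 × 0.00534404) = 0.03653.
z = (0.57255 − 0.49644)/0.03653 = 0.07611/0.03653 = 2.083.

z = 2.083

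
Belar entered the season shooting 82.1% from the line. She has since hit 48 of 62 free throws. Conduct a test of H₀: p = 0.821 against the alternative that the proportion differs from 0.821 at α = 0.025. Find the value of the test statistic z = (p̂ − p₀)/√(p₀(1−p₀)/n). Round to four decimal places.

p̂ = 48/62 ≈ 0.774194.
SE = √(p₀(1−p₀)/n) = √(0.14696/62) = 0.048686.
z = (0.774194 − 0.821)/0.048686 = -0.046806/0.048686 = -0.9614.
Two-sided p-value ≈ 2·Φ(−0.961) = 0.3364. With α = 0.025, fail to reject H₀.

z = -0.9614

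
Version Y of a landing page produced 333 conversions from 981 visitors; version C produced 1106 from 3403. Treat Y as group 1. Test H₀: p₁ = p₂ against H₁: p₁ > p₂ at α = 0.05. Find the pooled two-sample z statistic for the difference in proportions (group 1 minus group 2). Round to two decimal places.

z = 0.85

p̂₁ = 333/981 ≈ 0.3394, p̂₂ = 1106/3403 ≈ 0.3250.
Pooled p̂ = (333+1106)/(981+3403) = 1439/4384 = 0.3282.
SE = √(p̂(1−p̂)(1/n₁+1/n₂)) = √(0.3282·0.6718·0.00131323) = √(0.000289564) = 0.0170.
z = (0.3394 − 0.3250)/0.0170 = 0.0144/0.0170 = 0.85.
p-value = P(Z > 0.849) ≈ 0.1980; since p > α = 0.05, fail to reject H₀.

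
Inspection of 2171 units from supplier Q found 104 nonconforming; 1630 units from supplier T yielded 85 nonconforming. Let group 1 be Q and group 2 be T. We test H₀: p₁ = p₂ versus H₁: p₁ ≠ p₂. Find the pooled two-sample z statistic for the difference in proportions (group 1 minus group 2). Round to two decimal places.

z = -0.60

p̂₁ = 104/2171 ≈ 0.04790, p̂₂ = 85/1630 ≈ 0.05215.
Pooled p̂ = (104+85)/(2171+1630) = 189/3801 = 0.04972.
SE = √(0.0472513 × 0.00107411) = 0.00712.
z = (0.04790 − 0.05215)/0.00712 = -0.00425/0.00712 = -0.60.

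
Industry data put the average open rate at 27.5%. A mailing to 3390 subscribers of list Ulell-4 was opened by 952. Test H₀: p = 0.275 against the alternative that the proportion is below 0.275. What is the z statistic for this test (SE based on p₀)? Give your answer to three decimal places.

z = 0.760

p̂ = 952/3390 = 0.28083.
SE = √(p₀(1−p₀)/n) = √(0.19937/3390) = 0.00767.
z = (0.28083 − 0.275)/0.00767 = 0.00583/0.00767 = 0.760.
p-value = P(Z < 0.760) ≈ 0.7763.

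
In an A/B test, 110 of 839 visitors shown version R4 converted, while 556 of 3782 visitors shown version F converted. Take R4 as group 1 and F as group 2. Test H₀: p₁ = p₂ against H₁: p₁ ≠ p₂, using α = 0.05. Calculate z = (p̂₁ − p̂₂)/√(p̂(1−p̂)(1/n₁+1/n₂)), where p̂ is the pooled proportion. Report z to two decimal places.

p̂₁ = 110/839 ≈ 0.1311, p̂₂ = 556/3782 ≈ 0.1470.
Pooled p̂ = (110+556)/(839+3782) = 666/4621 = 0.1441.
SE = √(p̂(1−p̂)(1/n₁+1/n₂)) = √(0.1441·0.8559·0.00145631) = √(0.000179639) = 0.0134.
z = (0.1311 − 0.1470)/0.0134 = -0.0159/0.0134 = -1.19.
Two-sided p-value ≈ 2·Φ(−1.187) = 0.2354; since p > α = 0.05, fail to reject H₀.

z = -1.19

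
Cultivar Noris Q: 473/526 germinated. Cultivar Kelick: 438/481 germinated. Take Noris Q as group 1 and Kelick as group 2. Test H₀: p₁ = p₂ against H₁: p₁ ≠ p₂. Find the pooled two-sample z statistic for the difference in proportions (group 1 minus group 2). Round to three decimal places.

z = -0.613

p̂₁ = 473/526 ≈ 0.89924, p̂₂ = 438/481 ≈ 0.91060.
Pooled p̂ = (473+438)/(526+481) = 911/1007 = 0.90467.
SE = √(0.0862444 × 0.00398014) = 0.01853.
z = (0.89924 − 0.91060)/0.01853 = -0.01136/0.01853 = -0.613.
p-value = 2·P(Z > 0.613) ≈ 0.5397.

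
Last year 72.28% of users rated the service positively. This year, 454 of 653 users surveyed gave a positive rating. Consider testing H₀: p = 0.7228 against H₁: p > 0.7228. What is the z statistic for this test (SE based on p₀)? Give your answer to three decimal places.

p̂ = 454/653 ≈ 0.695253.
SE = √(p₀(1−p₀)/n) = √(0.20036/653) = 0.017517.
z = (0.695253 − 0.7228)/0.017517 = -0.027547/0.017517 = -1.573.
p-value = P(Z > -1.573) ≈ 0.9421.

z = -1.573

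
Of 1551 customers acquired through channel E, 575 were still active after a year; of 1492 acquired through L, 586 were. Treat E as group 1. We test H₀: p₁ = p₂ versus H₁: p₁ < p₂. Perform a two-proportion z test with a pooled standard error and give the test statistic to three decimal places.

p̂₁ = 575/1551 = 0.370729, p̂₂ = 586/1492 = 0.392761.
Pooled p̂ = (575+586)/(1551+1492) = 1161/3043 = 0.381531.
SE = √(0.235965 × 0.00131499) = 0.017615.
z = (0.370729 − 0.392761)/0.017615 = -0.022032/0.017615 = -1.251.
p-value = P(Z < -1.251) ≈ 0.1055.

z = -1.251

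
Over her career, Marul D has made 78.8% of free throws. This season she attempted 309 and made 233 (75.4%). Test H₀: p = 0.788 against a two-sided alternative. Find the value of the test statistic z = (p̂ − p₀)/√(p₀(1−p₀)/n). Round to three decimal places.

p̂ = 233/309 ≈ 0.75405.
Under H₀, SE = √(0.788·0.212/309) = √(0.000540634) = 0.02325.
z = (0.75405 − 0.788)/0.02325 = -0.03395/0.02325 = -1.460.
Two-sided p-value ≈ 2·Φ(−1.460) = 0.1442.

z = -1.460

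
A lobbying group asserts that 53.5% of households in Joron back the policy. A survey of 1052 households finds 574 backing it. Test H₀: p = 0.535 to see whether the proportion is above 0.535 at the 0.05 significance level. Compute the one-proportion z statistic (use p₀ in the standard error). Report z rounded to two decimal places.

z = 0.69

p̂ = 574/1052 = 0.5456.
SE = √(p₀(1−p₀)/n) = √(0.24877/1052) = 0.0154.
z = (0.5456 − 0.535)/0.0154 = 0.0106/0.0154 = 0.69.
p-value = P(Z > 0.691) ≈ 0.2448, so at α = 0.05 we fail to reject H₀.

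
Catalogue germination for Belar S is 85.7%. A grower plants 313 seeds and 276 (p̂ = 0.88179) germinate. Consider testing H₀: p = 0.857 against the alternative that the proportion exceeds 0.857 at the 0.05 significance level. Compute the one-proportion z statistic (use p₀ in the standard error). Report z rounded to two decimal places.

z = 1.25

p̂ = 276/313 ≈ 0.8818.
Standard error under H₀: √(0.857×0.143/313) = 0.0198.
z = (0.8818 − 0.857)/0.0198 = 0.0248/0.0198 = 1.25.
p-value = P(Z > 1.253) ≈ 0.1051, so at α = 0.05 we fail to reject H₀.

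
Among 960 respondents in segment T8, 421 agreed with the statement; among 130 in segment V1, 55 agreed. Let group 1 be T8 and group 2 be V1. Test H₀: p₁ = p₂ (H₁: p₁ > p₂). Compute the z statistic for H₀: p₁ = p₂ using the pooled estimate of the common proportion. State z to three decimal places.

z = 0.334

p̂₁ = 421/960 ≈ 0.43854, p̂₂ = 55/130 ≈ 0.42308.
Pooled p̂ = (421+55)/(960+130) = 476/1090 = 0.43670.
SE = √(0.245993 × 0.00873397) = 0.04635.
z = (0.43854 − 0.42308)/0.04635 = 0.01546/0.04635 = 0.334.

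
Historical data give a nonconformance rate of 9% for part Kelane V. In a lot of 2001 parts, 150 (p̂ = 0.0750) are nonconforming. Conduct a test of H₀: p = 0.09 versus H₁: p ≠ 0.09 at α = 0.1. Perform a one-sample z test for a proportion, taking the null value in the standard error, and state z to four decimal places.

z = -2.3505

p̂ = 150/2001 = 0.0749625.
Standard error under H₀: √(0.09×0.91/2001) = 0.0063976.
z = (0.0749625 − 0.09)/0.0063976 = -0.0150375/0.0063976 = -2.3505.
p-value = 2·P(Z > 2.350) ≈ 0.0187, so at α = 0.1 we reject H₀.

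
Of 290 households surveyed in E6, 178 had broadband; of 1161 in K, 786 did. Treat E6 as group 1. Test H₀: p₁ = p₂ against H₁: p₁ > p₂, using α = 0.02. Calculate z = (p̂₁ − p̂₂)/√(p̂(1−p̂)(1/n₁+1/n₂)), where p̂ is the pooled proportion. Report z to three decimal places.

z = -2.039

p̂₁ = 178/290 ≈ 0.61379, p̂₂ = 786/1161 ≈ 0.67700.
Pooled p̂ = (178+786)/(290+1161) = 964/1451 = 0.66437.
SE = √(p̂(1−p̂)(1/n₁+1/n₂)) = √(0.66437·0.33563·0.0043096) = √(0.000960967) = 0.03100.
z = (0.61379 − 0.67700)/0.03100 = -0.06321/0.03100 = -2.039.
p-value = P(Z > -2.039) ≈ 0.9793. With α = 0.02, fail to reject H₀.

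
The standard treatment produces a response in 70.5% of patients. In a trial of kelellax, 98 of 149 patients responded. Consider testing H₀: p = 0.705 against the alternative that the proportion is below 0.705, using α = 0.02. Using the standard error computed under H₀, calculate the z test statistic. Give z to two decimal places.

z = -1.27

p̂ = 98/149 ≈ 0.65772.
Standard error under H₀: √(0.705×0.295/149) = 0.03736.
z = (0.65772 − 0.705)/0.03736 = -0.04728/0.03736 = -1.27.
p-value = P(Z < -1.266) ≈ 0.1028; since p > α = 0.02, fail to reject H₀.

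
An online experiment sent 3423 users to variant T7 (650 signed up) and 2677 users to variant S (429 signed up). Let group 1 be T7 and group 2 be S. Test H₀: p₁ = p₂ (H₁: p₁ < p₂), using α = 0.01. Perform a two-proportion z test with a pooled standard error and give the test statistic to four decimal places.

p̂₁ = 650/3423 ≈ 0.189892, p̂₂ = 429/2677 ≈ 0.160254.
Pooled p̂ = (650+429)/(3423+2677) = 1079/6100 = 0.176885.
SE = √(0.145597 × 0.000665694) = 0.009845.
z = (0.189892 − 0.160254)/0.009845 = 0.029638/0.009845 = 3.0105.
p-value = P(Z < 3.010) ≈ 0.9987. With α = 0.01, fail to reject H₀.

z = 3.0105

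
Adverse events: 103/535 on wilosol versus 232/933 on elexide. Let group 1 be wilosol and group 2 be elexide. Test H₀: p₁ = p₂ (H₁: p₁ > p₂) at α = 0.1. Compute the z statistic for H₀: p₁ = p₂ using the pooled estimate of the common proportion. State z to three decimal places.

z = -2.467

p̂₁ = 103/535 = 0.19252, p̂₂ = 232/933 = 0.24866.
Pooled p̂ = (103+232)/(535+933) = 335/1468 = 0.22820.
SE = √(0.176126 × 0.00294097) = 0.02276.
z = (0.19252 − 0.24866)/0.02276 = -0.05614/0.02276 = -2.467.
p-value = P(Z > -2.467) ≈ 0.9932, so at α = 0.1 we fail to reject H₀.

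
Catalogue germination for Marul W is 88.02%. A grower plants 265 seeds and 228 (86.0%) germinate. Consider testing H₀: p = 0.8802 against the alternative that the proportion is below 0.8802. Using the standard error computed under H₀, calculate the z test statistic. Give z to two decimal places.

p̂ = 228/265 = 0.8604.
SE = √(p₀(1−p₀)/n) = √(0.10545/265) = 0.0199.
z = (0.8604 − 0.8802)/0.0199 = -0.0198/0.0199 = -0.99.

z = -0.99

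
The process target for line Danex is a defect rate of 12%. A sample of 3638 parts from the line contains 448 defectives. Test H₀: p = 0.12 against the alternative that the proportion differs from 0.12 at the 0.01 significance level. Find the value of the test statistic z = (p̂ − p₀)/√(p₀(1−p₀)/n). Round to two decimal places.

p̂ = 448/3638 = 0.12314.
SE = √(p₀(1−p₀)/n) = √(0.1056/3638) = 0.00539.
z = (0.12314 − 0.12)/0.00539 = 0.00314/0.00539 = 0.58.
p-value = 2·P(Z > 0.584) ≈ 0.5594, so at α = 0.01 we fail to reject H₀.

z = 0.58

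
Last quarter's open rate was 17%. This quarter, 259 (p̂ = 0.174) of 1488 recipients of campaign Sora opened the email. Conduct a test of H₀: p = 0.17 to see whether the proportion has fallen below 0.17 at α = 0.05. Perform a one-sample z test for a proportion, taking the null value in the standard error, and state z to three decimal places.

p̂ = 259/1488 = 0.17406.
Standard error under H₀: √(0.17×0.83/1488) = 0.00974.
z = (0.17406 − 0.17)/0.00974 = 0.00406/0.00974 = 0.417.
p-value = P(Z < 0.417) ≈ 0.6616; since p > α = 0.05, fail to reject H₀.

z = 0.417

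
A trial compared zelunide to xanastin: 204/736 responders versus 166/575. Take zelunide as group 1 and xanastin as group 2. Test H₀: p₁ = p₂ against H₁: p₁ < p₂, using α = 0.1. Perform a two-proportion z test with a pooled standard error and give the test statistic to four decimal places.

z = -0.4599

p̂₁ = 204/736 ≈ 0.277174, p̂₂ = 166/575 ≈ 0.288696.
Pooled p̂ = (204+166)/(736+575) = 370/1311 = 0.282227.
SE = √(p̂(1−p̂)(1/n₁+1/n₂)) = √(0.282227·0.717773·0.00309783) = √(0.000627542) = 0.025051.
z = (0.277174 − 0.288696)/0.025051 = -0.011522/0.025051 = -0.4599.
p-value = P(Z < -0.460) ≈ 0.3228; since p > α = 0.1, fail to reject H₀.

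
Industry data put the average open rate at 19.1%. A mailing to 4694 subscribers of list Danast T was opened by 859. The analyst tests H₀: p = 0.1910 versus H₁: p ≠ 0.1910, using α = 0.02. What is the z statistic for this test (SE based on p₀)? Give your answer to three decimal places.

z = -1.394

p̂ = 859/4694 ≈ 0.18300.
Under H₀, SE = √(0.191·0.809/4694) = √(3.29184e-05) = 0.00574.
z = (0.18300 − 0.191)/0.00574 = -0.00800/0.00574 = -1.394.
p-value = 2·P(Z > 1.394) ≈ 0.1632; since p > α = 0.02, fail to reject H₀.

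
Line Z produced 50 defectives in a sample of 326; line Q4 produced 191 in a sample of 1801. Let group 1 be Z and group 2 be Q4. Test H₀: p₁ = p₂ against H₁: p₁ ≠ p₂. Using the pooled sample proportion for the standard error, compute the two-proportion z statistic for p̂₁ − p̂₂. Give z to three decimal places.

p̂₁ = 50/326 = 0.15337, p̂₂ = 191/1801 = 0.10605.
Pooled p̂ = (50+191)/(326+1801) = 241/2127 = 0.11331.
SE = √(0.100467 × 0.00362273) = 0.01908.
z = (0.15337 − 0.10605)/0.01908 = 0.04732/0.01908 = 2.480.
p-value = 2·P(Z > 2.480) ≈ 0.0131.

z = 2.480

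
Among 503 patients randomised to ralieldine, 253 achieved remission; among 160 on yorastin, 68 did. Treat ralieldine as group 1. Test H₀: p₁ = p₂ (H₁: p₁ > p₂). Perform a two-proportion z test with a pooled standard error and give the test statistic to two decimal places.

p̂₁ = 253/503 ≈ 0.5030, p̂₂ = 68/160 ≈ 0.4250.
Pooled p̂ = (253+68)/(503+160) = 321/663 = 0.4842.
SE = √(p̂(1−p̂)(1/n₁+1/n₂)) = √(0.4842·0.5158·0.00823807) = √(0.00205745) = 0.0454.
z = (0.5030 − 0.4250)/0.0454 = 0.0780/0.0454 = 1.72.

z = 1.72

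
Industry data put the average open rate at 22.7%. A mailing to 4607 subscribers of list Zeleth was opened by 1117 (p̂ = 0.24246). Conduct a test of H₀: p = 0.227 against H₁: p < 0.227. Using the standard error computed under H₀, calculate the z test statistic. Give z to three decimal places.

p̂ = 1117/4607 ≈ 0.2424571.
Under H₀, SE = √(0.227·0.773/4607) = √(3.80879e-05) = 0.0061715.
z = (0.2424571 − 0.227)/0.0061715 = 0.0154571/0.0061715 = 2.505.
p-value = P(Z < 2.505) ≈ 0.9939.

z = 2.505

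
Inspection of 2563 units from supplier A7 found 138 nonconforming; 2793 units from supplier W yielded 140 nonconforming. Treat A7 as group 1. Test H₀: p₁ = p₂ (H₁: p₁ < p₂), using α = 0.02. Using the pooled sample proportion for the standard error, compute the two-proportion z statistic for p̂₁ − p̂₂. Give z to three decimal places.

z = 0.613

p̂₁ = 138/2563 ≈ 0.053843, p̂₂ = 140/2793 ≈ 0.050125.
Pooled p̂ = (138+140)/(2563+2793) = 278/5356 = 0.051904.
SE = √(p̂(1−p̂)(1/n₁+1/n₂)) = √(0.051904·0.948096·0.000748206) = √(3.68195e-05) = 0.006068.
z = (0.053843 − 0.050125)/0.006068 = 0.003718/0.006068 = 0.613.
p-value = P(Z < 0.613) ≈ 0.7300. With α = 0.02, fail to reject H₀.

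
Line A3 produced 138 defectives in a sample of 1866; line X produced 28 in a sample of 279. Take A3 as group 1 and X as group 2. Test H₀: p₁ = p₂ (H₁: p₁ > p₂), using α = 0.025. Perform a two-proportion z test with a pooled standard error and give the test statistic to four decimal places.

p̂₁ = 138/1866 = 0.073955, p̂₂ = 28/279 = 0.100358.
Pooled p̂ = (138+28)/(1866+279) = 166/2145 = 0.077389.
SE = √(0.0714002 × 0.00412014) = 0.017152.
z = (0.073955 − 0.100358)/0.017152 = -0.026403/0.017152 = -1.5394.
p-value = P(Z > -1.539) ≈ 0.9381; since p > α = 0.025, fail to reject H₀.

z = -1.5394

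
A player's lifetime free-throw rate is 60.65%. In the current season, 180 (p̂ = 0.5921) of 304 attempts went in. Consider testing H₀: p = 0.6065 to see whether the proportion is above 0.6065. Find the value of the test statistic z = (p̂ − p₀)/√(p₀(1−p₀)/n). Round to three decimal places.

p̂ = 180/304 = 0.59211.
Under H₀, SE = √(0.6065·0.3935/304) = √(0.000785058) = 0.02802.
z = (0.59211 − 0.6065)/0.02802 = -0.01439/0.02802 = -0.514.
p-value = P(Z > -0.514) ≈ 0.6963.

z = -0.514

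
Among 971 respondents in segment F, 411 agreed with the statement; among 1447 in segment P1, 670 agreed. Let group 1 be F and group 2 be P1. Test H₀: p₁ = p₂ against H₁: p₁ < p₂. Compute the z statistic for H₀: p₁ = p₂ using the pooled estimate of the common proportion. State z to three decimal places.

p̂₁ = 411/971 = 0.42327, p̂₂ = 670/1447 = 0.46303.
Pooled p̂ = (411+670)/(971+1447) = 1081/2418 = 0.44706.
SE = √(0.247198 × 0.00172095) = 0.02063.
z = (0.42327 − 0.46303)/0.02063 = -0.03976/0.02063 = -1.927.
p-value = P(Z < -1.927) ≈ 0.0270.

z = -1.927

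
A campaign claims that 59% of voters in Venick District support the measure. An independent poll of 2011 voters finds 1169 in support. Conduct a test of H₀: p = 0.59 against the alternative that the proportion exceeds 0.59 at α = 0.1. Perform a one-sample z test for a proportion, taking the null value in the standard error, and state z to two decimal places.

p̂ = 1169/2011 = 0.5813.
SE = √(p₀(1−p₀)/n) = √(0.2419/2011) = 0.0110.
z = (0.5813 − 0.59)/0.0110 = -0.0087/0.0110 = -0.79.
p-value = P(Z > -0.793) ≈ 0.7861; since p > α = 0.1, fail to reject H₀.

z = -0.79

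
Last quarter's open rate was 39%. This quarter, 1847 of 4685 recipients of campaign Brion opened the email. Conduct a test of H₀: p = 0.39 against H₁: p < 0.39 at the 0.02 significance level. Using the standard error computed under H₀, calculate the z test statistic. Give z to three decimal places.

p̂ = 1847/4685 = 0.39424.
SE = √(p₀(1−p₀)/n) = √(0.2379/4685) = 0.00713.
z = (0.39424 − 0.39)/0.00713 = 0.00424/0.00713 = 0.595.
p-value = P(Z < 0.595) ≈ 0.7239; since p > α = 0.02, fail to reject H₀.

z = 0.595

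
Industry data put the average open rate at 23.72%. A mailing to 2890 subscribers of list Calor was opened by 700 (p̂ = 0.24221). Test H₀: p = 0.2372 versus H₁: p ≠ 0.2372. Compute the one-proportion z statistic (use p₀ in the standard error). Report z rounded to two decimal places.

z = 0.63

p̂ = 700/2890 ≈ 0.2422.
Under H₀, SE = √(0.2372·0.7628/2890) = √(6.26077e-05) = 0.0079.
z = (0.2422 − 0.2372)/0.0079 = 0.0050/0.0079 = 0.63.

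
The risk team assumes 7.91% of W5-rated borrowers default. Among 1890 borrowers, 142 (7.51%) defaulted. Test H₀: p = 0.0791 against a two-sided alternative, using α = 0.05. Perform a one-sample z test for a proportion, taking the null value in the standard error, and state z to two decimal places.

z = -0.64

p̂ = 142/1890 = 0.07513.
Under H₀, SE = √(0.0791·0.9209/1890) = √(3.85414e-05) = 0.00621.
z = (0.07513 − 0.0791)/0.00621 = -0.00397/0.00621 = -0.64.
p-value = 2·P(Z > 0.639) ≈ 0.5227; since p > α = 0.05, fail to reject H₀.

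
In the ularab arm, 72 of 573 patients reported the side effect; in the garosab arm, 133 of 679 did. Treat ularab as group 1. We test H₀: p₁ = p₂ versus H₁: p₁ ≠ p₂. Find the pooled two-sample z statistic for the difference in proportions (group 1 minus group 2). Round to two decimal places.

p̂₁ = 72/573 = 0.12565, p̂₂ = 133/679 = 0.19588.
Pooled p̂ = (72+133)/(573+679) = 205/1252 = 0.16374.
SE = √(0.136928 × 0.00321795) = 0.02099.
z = (0.12565 − 0.19588)/0.02099 = -0.07023/0.02099 = -3.35.
p-value = 2·P(Z > 3.345) ≈ 0.0008.

z = -3.35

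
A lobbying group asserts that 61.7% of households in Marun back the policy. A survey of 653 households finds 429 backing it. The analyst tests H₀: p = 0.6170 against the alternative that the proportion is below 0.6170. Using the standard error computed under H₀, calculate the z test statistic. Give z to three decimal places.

z = 2.101

p̂ = 429/653 ≈ 0.65697.
Standard error under H₀: √(0.617×0.383/653) = 0.01902.
z = (0.65697 − 0.617)/0.01902 = 0.03997/0.01902 = 2.101.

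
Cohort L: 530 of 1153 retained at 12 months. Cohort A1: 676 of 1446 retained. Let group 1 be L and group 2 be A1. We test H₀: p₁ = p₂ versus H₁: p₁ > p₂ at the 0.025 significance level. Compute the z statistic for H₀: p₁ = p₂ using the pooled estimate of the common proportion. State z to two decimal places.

z = -0.40

p̂₁ = 530/1153 = 0.4597, p̂₂ = 676/1446 = 0.4675.
Pooled p̂ = (530+676)/(1153+1446) = 1206/2599 = 0.4640.
SE = √(0.248706 × 0.00155887) = 0.0197.
z = (0.4597 − 0.4675)/0.0197 = -0.0078/0.0197 = -0.40.
p-value = P(Z > -0.397) ≈ 0.6545; since p > α = 0.025, fail to reject H₀.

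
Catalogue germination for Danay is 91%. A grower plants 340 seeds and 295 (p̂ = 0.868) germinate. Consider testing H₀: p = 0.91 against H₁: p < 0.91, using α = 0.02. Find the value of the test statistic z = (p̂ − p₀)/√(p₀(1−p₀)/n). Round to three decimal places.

z = -2.729

p̂ = 295/340 ≈ 0.86765.
Standard error under H₀: √(0.91×0.09/340) = 0.01552.
z = (0.86765 − 0.91)/0.01552 = -0.04235/0.01552 = -2.729.
p-value = P(Z < -2.729) ≈ 0.0032; since p < α = 0.02, reject H₀.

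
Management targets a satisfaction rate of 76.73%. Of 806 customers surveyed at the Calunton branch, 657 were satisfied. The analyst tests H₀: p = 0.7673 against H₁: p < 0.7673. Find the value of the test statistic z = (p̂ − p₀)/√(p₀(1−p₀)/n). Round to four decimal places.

p̂ = 657/806 = 0.8151365.
Under H₀, SE = √(0.7673·0.2327/806) = √(0.000221527) = 0.0148838.
z = (0.8151365 − 0.7673)/0.0148838 = 0.0478365/0.0148838 = 3.2140.

z = 3.2140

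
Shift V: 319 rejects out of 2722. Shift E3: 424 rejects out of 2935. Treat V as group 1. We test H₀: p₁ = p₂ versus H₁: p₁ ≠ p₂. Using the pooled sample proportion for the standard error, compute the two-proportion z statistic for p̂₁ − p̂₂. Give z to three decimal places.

z = -3.034

p̂₁ = 319/2722 = 0.117193, p̂₂ = 424/2935 = 0.144463.
Pooled p̂ = (319+424)/(2722+2935) = 743/5657 = 0.131342.
SE = √(p̂(1−p̂)(1/n₁+1/n₂)) = √(0.131342·0.868658·0.000708092) = √(8.0787e-05) = 0.008988.
z = (0.117193 − 0.144463)/0.008988 = -0.027270/0.008988 = -3.034.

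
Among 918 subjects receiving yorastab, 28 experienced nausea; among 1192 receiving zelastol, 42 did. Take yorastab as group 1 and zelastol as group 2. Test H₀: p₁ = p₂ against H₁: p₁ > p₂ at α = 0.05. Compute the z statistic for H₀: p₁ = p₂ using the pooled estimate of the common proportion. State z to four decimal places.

p̂₁ = 28/918 ≈ 0.0305011, p̂₂ = 42/1192 ≈ 0.0352349.
Pooled p̂ = (28+42)/(918+1192) = 70/2110 = 0.0331754.
SE = √(p̂(1−p̂)(1/n₁+1/n₂)) = √(0.0331754·0.9668246·0.00192825) = √(6.18482e-05) = 0.0078644.
z = (0.0305011 − 0.0352349)/0.0078644 = -0.0047338/0.0078644 = -0.6019.
p-value = P(Z > -0.602) ≈ 0.7264; since p > α = 0.05, fail to reject H₀.

z = -0.6019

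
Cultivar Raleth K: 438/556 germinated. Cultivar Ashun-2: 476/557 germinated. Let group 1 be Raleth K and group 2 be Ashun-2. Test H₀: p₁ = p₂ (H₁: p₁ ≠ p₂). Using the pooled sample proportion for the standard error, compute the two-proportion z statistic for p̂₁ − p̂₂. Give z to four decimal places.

z = -2.9083

p̂₁ = 438/556 ≈ 0.7877698, p̂₂ = 476/557 ≈ 0.8545781.
Pooled p̂ = (438+476)/(556+557) = 914/1113 = 0.8212040.
SE = √(0.146828 × 0.00359389) = 0.0229714.
z = (0.7877698 − 0.8545781)/0.0229714 = -0.0668083/0.0229714 = -2.9083.
Two-sided p-value ≈ 2·Φ(−2.908) = 0.0036.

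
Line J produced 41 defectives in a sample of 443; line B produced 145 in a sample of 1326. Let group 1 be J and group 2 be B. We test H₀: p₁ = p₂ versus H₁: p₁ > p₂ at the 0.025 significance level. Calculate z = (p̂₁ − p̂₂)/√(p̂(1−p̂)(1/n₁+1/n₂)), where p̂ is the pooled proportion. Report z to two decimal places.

z = -1.00

p̂₁ = 41/443 = 0.0926, p̂₂ = 145/1326 = 0.1094.
Pooled p̂ = (41+145)/(443+1326) = 186/1769 = 0.1051.
SE = √(p̂(1−p̂)(1/n₁+1/n₂)) = √(0.1051·0.8949·0.00301148) = √(0.000283347) = 0.0168.
z = (0.0926 − 0.1094)/0.0168 = -0.0168/0.0168 = -1.00.
p-value = P(Z > -0.998) ≈ 0.8409; since p > α = 0.025, fail to reject H₀.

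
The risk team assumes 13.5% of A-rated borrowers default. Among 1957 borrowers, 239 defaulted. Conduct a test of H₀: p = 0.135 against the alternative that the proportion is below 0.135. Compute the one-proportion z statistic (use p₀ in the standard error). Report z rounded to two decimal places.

p̂ = 239/1957 = 0.12213.
Under H₀, SE = √(0.135·0.865/1957) = √(5.96704e-05) = 0.00772.
z = (0.12213 − 0.135)/0.00772 = -0.01287/0.00772 = -1.67.

z = -1.67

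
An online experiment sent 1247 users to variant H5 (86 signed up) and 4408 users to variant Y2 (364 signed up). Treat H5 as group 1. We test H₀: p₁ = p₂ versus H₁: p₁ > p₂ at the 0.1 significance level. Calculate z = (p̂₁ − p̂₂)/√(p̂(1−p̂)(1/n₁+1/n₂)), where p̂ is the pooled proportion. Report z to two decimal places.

p̂₁ = 86/1247 ≈ 0.06897, p̂₂ = 364/4408 ≈ 0.08258.
Pooled p̂ = (86+364)/(1247+4408) = 450/5655 = 0.07958.
SE = √(0.0732433 × 0.00102878) = 0.00868.
z = (0.06897 − 0.08258)/0.00868 = -0.01361/0.00868 = -1.57.
p-value = P(Z > -1.568) ≈ 0.9416; since p > α = 0.1, fail to reject H₀.

z = -1.57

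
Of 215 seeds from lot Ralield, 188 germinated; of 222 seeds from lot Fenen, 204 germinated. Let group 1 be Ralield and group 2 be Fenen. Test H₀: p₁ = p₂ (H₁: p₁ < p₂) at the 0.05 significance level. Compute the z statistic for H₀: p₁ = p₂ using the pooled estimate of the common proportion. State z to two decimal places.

z = -1.53

p̂₁ = 188/215 ≈ 0.8744, p̂₂ = 204/222 ≈ 0.9189.
Pooled p̂ = (188+204)/(215+222) = 392/437 = 0.8970.
SE = √(0.092371 × 0.00915567) = 0.0291.
z = (0.8744 − 0.9189)/0.0291 = -0.0445/0.0291 = -1.53.
p-value = P(Z < -1.530) ≈ 0.0630, so at α = 0.05 we fail to reject H₀.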